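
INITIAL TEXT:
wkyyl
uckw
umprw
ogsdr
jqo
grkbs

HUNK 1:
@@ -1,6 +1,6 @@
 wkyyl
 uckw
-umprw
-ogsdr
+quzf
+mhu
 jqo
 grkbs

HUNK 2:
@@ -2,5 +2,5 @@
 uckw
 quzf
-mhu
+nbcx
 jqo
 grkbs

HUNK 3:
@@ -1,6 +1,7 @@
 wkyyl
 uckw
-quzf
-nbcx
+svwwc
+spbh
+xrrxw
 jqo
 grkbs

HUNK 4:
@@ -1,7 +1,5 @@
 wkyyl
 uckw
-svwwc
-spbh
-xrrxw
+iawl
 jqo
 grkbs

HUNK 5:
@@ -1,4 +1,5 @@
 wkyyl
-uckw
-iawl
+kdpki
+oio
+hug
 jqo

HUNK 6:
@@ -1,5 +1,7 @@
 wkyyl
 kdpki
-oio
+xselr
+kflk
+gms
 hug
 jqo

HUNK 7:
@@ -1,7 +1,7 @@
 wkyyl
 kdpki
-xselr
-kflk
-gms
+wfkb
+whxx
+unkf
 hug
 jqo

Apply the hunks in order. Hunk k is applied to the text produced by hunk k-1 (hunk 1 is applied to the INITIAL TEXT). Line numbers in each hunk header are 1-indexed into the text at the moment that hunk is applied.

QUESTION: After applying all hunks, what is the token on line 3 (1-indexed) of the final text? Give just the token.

Answer: wfkb

Derivation:
Hunk 1: at line 1 remove [umprw,ogsdr] add [quzf,mhu] -> 6 lines: wkyyl uckw quzf mhu jqo grkbs
Hunk 2: at line 2 remove [mhu] add [nbcx] -> 6 lines: wkyyl uckw quzf nbcx jqo grkbs
Hunk 3: at line 1 remove [quzf,nbcx] add [svwwc,spbh,xrrxw] -> 7 lines: wkyyl uckw svwwc spbh xrrxw jqo grkbs
Hunk 4: at line 1 remove [svwwc,spbh,xrrxw] add [iawl] -> 5 lines: wkyyl uckw iawl jqo grkbs
Hunk 5: at line 1 remove [uckw,iawl] add [kdpki,oio,hug] -> 6 lines: wkyyl kdpki oio hug jqo grkbs
Hunk 6: at line 1 remove [oio] add [xselr,kflk,gms] -> 8 lines: wkyyl kdpki xselr kflk gms hug jqo grkbs
Hunk 7: at line 1 remove [xselr,kflk,gms] add [wfkb,whxx,unkf] -> 8 lines: wkyyl kdpki wfkb whxx unkf hug jqo grkbs
Final line 3: wfkb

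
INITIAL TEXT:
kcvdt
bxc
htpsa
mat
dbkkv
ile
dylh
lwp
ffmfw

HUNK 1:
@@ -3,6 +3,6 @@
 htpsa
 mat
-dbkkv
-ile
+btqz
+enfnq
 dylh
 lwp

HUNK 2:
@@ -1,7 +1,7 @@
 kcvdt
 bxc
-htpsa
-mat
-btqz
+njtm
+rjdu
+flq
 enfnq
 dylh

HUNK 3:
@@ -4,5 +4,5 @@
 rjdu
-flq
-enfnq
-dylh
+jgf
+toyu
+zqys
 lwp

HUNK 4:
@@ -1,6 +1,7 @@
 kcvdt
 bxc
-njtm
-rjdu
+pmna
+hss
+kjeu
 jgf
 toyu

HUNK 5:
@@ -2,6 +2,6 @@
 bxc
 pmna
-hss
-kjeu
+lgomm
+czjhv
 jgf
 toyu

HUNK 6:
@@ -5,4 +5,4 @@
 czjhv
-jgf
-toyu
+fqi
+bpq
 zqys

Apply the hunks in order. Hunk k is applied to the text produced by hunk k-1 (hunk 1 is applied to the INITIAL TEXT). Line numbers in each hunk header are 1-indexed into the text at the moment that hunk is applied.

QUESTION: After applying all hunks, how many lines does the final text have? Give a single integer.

Hunk 1: at line 3 remove [dbkkv,ile] add [btqz,enfnq] -> 9 lines: kcvdt bxc htpsa mat btqz enfnq dylh lwp ffmfw
Hunk 2: at line 1 remove [htpsa,mat,btqz] add [njtm,rjdu,flq] -> 9 lines: kcvdt bxc njtm rjdu flq enfnq dylh lwp ffmfw
Hunk 3: at line 4 remove [flq,enfnq,dylh] add [jgf,toyu,zqys] -> 9 lines: kcvdt bxc njtm rjdu jgf toyu zqys lwp ffmfw
Hunk 4: at line 1 remove [njtm,rjdu] add [pmna,hss,kjeu] -> 10 lines: kcvdt bxc pmna hss kjeu jgf toyu zqys lwp ffmfw
Hunk 5: at line 2 remove [hss,kjeu] add [lgomm,czjhv] -> 10 lines: kcvdt bxc pmna lgomm czjhv jgf toyu zqys lwp ffmfw
Hunk 6: at line 5 remove [jgf,toyu] add [fqi,bpq] -> 10 lines: kcvdt bxc pmna lgomm czjhv fqi bpq zqys lwp ffmfw
Final line count: 10

Answer: 10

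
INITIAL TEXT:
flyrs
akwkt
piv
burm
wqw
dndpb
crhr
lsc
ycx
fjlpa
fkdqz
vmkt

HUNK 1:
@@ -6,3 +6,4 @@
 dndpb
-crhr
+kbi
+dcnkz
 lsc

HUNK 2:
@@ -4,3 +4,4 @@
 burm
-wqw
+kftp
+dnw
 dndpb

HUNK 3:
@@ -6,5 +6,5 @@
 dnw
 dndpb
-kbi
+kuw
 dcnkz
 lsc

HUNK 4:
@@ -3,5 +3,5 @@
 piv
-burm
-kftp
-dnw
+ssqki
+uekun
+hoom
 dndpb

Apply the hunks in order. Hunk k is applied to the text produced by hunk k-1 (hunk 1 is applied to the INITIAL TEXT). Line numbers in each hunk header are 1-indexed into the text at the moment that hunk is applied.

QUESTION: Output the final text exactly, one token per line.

Answer: flyrs
akwkt
piv
ssqki
uekun
hoom
dndpb
kuw
dcnkz
lsc
ycx
fjlpa
fkdqz
vmkt

Derivation:
Hunk 1: at line 6 remove [crhr] add [kbi,dcnkz] -> 13 lines: flyrs akwkt piv burm wqw dndpb kbi dcnkz lsc ycx fjlpa fkdqz vmkt
Hunk 2: at line 4 remove [wqw] add [kftp,dnw] -> 14 lines: flyrs akwkt piv burm kftp dnw dndpb kbi dcnkz lsc ycx fjlpa fkdqz vmkt
Hunk 3: at line 6 remove [kbi] add [kuw] -> 14 lines: flyrs akwkt piv burm kftp dnw dndpb kuw dcnkz lsc ycx fjlpa fkdqz vmkt
Hunk 4: at line 3 remove [burm,kftp,dnw] add [ssqki,uekun,hoom] -> 14 lines: flyrs akwkt piv ssqki uekun hoom dndpb kuw dcnkz lsc ycx fjlpa fkdqz vmkt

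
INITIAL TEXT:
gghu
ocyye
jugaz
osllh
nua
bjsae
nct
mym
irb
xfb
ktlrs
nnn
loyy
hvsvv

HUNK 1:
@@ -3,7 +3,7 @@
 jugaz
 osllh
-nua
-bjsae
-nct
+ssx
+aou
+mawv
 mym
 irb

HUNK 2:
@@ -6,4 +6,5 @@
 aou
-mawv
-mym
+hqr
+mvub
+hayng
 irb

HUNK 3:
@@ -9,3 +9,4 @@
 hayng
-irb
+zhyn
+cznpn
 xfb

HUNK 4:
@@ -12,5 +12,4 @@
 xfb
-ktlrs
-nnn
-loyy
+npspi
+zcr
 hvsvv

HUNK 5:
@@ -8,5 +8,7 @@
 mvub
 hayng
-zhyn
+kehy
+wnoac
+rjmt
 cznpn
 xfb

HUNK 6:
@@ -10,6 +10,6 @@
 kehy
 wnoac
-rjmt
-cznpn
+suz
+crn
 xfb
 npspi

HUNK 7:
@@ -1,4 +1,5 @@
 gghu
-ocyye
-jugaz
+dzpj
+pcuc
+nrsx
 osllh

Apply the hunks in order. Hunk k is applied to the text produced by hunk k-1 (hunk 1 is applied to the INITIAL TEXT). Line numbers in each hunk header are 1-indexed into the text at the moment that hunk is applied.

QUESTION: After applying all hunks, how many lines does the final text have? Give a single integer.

Answer: 18

Derivation:
Hunk 1: at line 3 remove [nua,bjsae,nct] add [ssx,aou,mawv] -> 14 lines: gghu ocyye jugaz osllh ssx aou mawv mym irb xfb ktlrs nnn loyy hvsvv
Hunk 2: at line 6 remove [mawv,mym] add [hqr,mvub,hayng] -> 15 lines: gghu ocyye jugaz osllh ssx aou hqr mvub hayng irb xfb ktlrs nnn loyy hvsvv
Hunk 3: at line 9 remove [irb] add [zhyn,cznpn] -> 16 lines: gghu ocyye jugaz osllh ssx aou hqr mvub hayng zhyn cznpn xfb ktlrs nnn loyy hvsvv
Hunk 4: at line 12 remove [ktlrs,nnn,loyy] add [npspi,zcr] -> 15 lines: gghu ocyye jugaz osllh ssx aou hqr mvub hayng zhyn cznpn xfb npspi zcr hvsvv
Hunk 5: at line 8 remove [zhyn] add [kehy,wnoac,rjmt] -> 17 lines: gghu ocyye jugaz osllh ssx aou hqr mvub hayng kehy wnoac rjmt cznpn xfb npspi zcr hvsvv
Hunk 6: at line 10 remove [rjmt,cznpn] add [suz,crn] -> 17 lines: gghu ocyye jugaz osllh ssx aou hqr mvub hayng kehy wnoac suz crn xfb npspi zcr hvsvv
Hunk 7: at line 1 remove [ocyye,jugaz] add [dzpj,pcuc,nrsx] -> 18 lines: gghu dzpj pcuc nrsx osllh ssx aou hqr mvub hayng kehy wnoac suz crn xfb npspi zcr hvsvv
Final line count: 18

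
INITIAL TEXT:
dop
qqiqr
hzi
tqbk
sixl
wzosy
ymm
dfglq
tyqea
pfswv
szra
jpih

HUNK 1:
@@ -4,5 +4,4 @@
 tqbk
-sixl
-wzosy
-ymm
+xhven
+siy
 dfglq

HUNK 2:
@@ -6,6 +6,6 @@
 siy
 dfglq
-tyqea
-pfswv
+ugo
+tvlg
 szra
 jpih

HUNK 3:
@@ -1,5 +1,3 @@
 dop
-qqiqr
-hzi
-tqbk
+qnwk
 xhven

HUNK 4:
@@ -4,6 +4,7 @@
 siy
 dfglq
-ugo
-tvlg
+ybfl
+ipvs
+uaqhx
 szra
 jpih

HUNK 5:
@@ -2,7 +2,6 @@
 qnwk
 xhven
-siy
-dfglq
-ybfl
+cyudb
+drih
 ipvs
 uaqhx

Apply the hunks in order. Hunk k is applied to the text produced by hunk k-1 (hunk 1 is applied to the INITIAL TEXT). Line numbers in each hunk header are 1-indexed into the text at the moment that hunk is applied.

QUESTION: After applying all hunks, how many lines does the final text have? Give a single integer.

Hunk 1: at line 4 remove [sixl,wzosy,ymm] add [xhven,siy] -> 11 lines: dop qqiqr hzi tqbk xhven siy dfglq tyqea pfswv szra jpih
Hunk 2: at line 6 remove [tyqea,pfswv] add [ugo,tvlg] -> 11 lines: dop qqiqr hzi tqbk xhven siy dfglq ugo tvlg szra jpih
Hunk 3: at line 1 remove [qqiqr,hzi,tqbk] add [qnwk] -> 9 lines: dop qnwk xhven siy dfglq ugo tvlg szra jpih
Hunk 4: at line 4 remove [ugo,tvlg] add [ybfl,ipvs,uaqhx] -> 10 lines: dop qnwk xhven siy dfglq ybfl ipvs uaqhx szra jpih
Hunk 5: at line 2 remove [siy,dfglq,ybfl] add [cyudb,drih] -> 9 lines: dop qnwk xhven cyudb drih ipvs uaqhx szra jpih
Final line count: 9

Answer: 9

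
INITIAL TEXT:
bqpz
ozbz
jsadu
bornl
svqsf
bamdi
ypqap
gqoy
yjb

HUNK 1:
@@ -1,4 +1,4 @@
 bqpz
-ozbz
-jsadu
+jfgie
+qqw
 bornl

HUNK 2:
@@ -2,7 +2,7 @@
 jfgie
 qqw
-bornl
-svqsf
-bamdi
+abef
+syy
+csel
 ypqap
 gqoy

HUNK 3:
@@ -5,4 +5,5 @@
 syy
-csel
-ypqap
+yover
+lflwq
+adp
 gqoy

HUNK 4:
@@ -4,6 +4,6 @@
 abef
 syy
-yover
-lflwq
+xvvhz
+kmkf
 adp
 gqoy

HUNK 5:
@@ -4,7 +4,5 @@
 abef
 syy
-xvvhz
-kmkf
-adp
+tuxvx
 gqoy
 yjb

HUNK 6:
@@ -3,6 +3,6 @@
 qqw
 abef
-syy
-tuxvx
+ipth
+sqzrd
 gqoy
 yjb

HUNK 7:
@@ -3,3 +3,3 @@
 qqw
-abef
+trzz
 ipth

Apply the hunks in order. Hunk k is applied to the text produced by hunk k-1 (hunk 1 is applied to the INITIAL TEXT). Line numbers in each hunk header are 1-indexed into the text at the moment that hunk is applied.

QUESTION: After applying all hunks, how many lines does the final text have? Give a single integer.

Answer: 8

Derivation:
Hunk 1: at line 1 remove [ozbz,jsadu] add [jfgie,qqw] -> 9 lines: bqpz jfgie qqw bornl svqsf bamdi ypqap gqoy yjb
Hunk 2: at line 2 remove [bornl,svqsf,bamdi] add [abef,syy,csel] -> 9 lines: bqpz jfgie qqw abef syy csel ypqap gqoy yjb
Hunk 3: at line 5 remove [csel,ypqap] add [yover,lflwq,adp] -> 10 lines: bqpz jfgie qqw abef syy yover lflwq adp gqoy yjb
Hunk 4: at line 4 remove [yover,lflwq] add [xvvhz,kmkf] -> 10 lines: bqpz jfgie qqw abef syy xvvhz kmkf adp gqoy yjb
Hunk 5: at line 4 remove [xvvhz,kmkf,adp] add [tuxvx] -> 8 lines: bqpz jfgie qqw abef syy tuxvx gqoy yjb
Hunk 6: at line 3 remove [syy,tuxvx] add [ipth,sqzrd] -> 8 lines: bqpz jfgie qqw abef ipth sqzrd gqoy yjb
Hunk 7: at line 3 remove [abef] add [trzz] -> 8 lines: bqpz jfgie qqw trzz ipth sqzrd gqoy yjb
Final line count: 8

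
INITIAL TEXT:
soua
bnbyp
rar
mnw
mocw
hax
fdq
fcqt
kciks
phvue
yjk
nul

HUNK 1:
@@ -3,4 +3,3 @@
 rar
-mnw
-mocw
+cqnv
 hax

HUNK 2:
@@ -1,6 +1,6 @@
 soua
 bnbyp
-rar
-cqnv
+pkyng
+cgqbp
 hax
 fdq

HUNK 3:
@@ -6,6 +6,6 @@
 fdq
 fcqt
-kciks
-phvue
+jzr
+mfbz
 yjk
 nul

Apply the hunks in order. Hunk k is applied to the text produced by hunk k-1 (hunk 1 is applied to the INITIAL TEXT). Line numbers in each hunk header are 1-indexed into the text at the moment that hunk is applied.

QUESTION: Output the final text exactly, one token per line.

Hunk 1: at line 3 remove [mnw,mocw] add [cqnv] -> 11 lines: soua bnbyp rar cqnv hax fdq fcqt kciks phvue yjk nul
Hunk 2: at line 1 remove [rar,cqnv] add [pkyng,cgqbp] -> 11 lines: soua bnbyp pkyng cgqbp hax fdq fcqt kciks phvue yjk nul
Hunk 3: at line 6 remove [kciks,phvue] add [jzr,mfbz] -> 11 lines: soua bnbyp pkyng cgqbp hax fdq fcqt jzr mfbz yjk nul

Answer: soua
bnbyp
pkyng
cgqbp
hax
fdq
fcqt
jzr
mfbz
yjk
nul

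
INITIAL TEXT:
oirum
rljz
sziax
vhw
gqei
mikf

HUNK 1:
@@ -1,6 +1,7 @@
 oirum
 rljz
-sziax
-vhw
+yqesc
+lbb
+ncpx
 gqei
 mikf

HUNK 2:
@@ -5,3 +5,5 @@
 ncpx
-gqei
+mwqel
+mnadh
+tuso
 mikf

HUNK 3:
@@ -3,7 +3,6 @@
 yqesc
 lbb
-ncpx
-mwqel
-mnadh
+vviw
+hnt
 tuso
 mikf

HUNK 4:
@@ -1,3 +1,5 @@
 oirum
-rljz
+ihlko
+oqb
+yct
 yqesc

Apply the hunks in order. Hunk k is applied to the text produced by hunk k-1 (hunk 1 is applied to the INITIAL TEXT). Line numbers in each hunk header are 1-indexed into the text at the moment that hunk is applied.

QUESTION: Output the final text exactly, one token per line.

Answer: oirum
ihlko
oqb
yct
yqesc
lbb
vviw
hnt
tuso
mikf

Derivation:
Hunk 1: at line 1 remove [sziax,vhw] add [yqesc,lbb,ncpx] -> 7 lines: oirum rljz yqesc lbb ncpx gqei mikf
Hunk 2: at line 5 remove [gqei] add [mwqel,mnadh,tuso] -> 9 lines: oirum rljz yqesc lbb ncpx mwqel mnadh tuso mikf
Hunk 3: at line 3 remove [ncpx,mwqel,mnadh] add [vviw,hnt] -> 8 lines: oirum rljz yqesc lbb vviw hnt tuso mikf
Hunk 4: at line 1 remove [rljz] add [ihlko,oqb,yct] -> 10 lines: oirum ihlko oqb yct yqesc lbb vviw hnt tuso mikf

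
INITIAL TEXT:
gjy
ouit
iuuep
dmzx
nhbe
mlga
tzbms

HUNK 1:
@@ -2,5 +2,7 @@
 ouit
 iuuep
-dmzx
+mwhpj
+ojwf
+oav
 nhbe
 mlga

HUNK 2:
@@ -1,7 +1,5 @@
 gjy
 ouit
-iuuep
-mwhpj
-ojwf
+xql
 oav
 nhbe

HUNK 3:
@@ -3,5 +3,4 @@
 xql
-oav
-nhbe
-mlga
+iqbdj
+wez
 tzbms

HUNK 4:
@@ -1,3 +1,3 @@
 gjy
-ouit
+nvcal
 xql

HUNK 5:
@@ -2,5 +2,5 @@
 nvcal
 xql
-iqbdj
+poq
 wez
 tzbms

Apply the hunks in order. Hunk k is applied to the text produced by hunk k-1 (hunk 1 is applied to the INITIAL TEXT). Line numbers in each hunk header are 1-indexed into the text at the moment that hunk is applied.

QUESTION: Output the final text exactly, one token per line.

Hunk 1: at line 2 remove [dmzx] add [mwhpj,ojwf,oav] -> 9 lines: gjy ouit iuuep mwhpj ojwf oav nhbe mlga tzbms
Hunk 2: at line 1 remove [iuuep,mwhpj,ojwf] add [xql] -> 7 lines: gjy ouit xql oav nhbe mlga tzbms
Hunk 3: at line 3 remove [oav,nhbe,mlga] add [iqbdj,wez] -> 6 lines: gjy ouit xql iqbdj wez tzbms
Hunk 4: at line 1 remove [ouit] add [nvcal] -> 6 lines: gjy nvcal xql iqbdj wez tzbms
Hunk 5: at line 2 remove [iqbdj] add [poq] -> 6 lines: gjy nvcal xql poq wez tzbms

Answer: gjy
nvcal
xql
poq
wez
tzbms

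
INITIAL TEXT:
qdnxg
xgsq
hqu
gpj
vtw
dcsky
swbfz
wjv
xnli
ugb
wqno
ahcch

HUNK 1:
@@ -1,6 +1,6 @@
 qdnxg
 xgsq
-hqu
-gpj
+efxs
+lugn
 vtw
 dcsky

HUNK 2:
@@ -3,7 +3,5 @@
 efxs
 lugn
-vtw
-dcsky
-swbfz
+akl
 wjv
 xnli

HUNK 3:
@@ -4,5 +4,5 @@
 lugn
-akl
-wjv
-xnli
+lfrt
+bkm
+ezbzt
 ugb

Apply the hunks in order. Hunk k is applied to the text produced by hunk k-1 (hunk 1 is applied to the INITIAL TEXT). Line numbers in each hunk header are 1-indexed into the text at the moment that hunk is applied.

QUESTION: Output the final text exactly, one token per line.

Hunk 1: at line 1 remove [hqu,gpj] add [efxs,lugn] -> 12 lines: qdnxg xgsq efxs lugn vtw dcsky swbfz wjv xnli ugb wqno ahcch
Hunk 2: at line 3 remove [vtw,dcsky,swbfz] add [akl] -> 10 lines: qdnxg xgsq efxs lugn akl wjv xnli ugb wqno ahcch
Hunk 3: at line 4 remove [akl,wjv,xnli] add [lfrt,bkm,ezbzt] -> 10 lines: qdnxg xgsq efxs lugn lfrt bkm ezbzt ugb wqno ahcch

Answer: qdnxg
xgsq
efxs
lugn
lfrt
bkm
ezbzt
ugb
wqno
ahcch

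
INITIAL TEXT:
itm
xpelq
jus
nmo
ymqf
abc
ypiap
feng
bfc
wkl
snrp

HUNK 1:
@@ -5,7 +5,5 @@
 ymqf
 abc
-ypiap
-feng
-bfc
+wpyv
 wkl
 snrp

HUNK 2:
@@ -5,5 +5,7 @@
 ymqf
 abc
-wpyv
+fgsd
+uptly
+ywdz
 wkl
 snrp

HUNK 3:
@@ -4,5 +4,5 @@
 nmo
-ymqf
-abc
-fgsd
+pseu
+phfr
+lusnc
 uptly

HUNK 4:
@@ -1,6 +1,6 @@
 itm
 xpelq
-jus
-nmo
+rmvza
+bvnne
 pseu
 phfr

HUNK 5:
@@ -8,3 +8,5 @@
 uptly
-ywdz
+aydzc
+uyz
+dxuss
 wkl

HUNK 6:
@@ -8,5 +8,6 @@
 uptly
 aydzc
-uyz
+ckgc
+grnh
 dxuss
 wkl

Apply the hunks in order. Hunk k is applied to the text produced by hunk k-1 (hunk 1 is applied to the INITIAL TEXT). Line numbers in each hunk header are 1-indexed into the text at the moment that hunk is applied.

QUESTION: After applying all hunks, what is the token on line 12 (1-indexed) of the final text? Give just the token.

Hunk 1: at line 5 remove [ypiap,feng,bfc] add [wpyv] -> 9 lines: itm xpelq jus nmo ymqf abc wpyv wkl snrp
Hunk 2: at line 5 remove [wpyv] add [fgsd,uptly,ywdz] -> 11 lines: itm xpelq jus nmo ymqf abc fgsd uptly ywdz wkl snrp
Hunk 3: at line 4 remove [ymqf,abc,fgsd] add [pseu,phfr,lusnc] -> 11 lines: itm xpelq jus nmo pseu phfr lusnc uptly ywdz wkl snrp
Hunk 4: at line 1 remove [jus,nmo] add [rmvza,bvnne] -> 11 lines: itm xpelq rmvza bvnne pseu phfr lusnc uptly ywdz wkl snrp
Hunk 5: at line 8 remove [ywdz] add [aydzc,uyz,dxuss] -> 13 lines: itm xpelq rmvza bvnne pseu phfr lusnc uptly aydzc uyz dxuss wkl snrp
Hunk 6: at line 8 remove [uyz] add [ckgc,grnh] -> 14 lines: itm xpelq rmvza bvnne pseu phfr lusnc uptly aydzc ckgc grnh dxuss wkl snrp
Final line 12: dxuss

Answer: dxuss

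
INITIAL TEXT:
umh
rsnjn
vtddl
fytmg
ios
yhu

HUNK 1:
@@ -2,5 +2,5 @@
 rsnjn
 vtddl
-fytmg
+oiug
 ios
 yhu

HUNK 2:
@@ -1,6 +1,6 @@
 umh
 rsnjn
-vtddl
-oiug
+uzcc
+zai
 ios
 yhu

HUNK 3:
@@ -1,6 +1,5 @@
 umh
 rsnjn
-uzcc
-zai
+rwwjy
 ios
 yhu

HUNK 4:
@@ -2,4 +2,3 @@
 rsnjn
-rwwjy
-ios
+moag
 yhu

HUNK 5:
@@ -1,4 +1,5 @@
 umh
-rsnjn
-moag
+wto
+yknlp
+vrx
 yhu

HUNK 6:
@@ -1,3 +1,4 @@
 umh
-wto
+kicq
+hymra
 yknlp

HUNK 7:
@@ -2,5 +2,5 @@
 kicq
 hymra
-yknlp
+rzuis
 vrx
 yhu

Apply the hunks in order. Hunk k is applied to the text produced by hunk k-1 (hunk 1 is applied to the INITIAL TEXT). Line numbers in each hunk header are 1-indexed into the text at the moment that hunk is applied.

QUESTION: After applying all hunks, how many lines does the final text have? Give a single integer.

Hunk 1: at line 2 remove [fytmg] add [oiug] -> 6 lines: umh rsnjn vtddl oiug ios yhu
Hunk 2: at line 1 remove [vtddl,oiug] add [uzcc,zai] -> 6 lines: umh rsnjn uzcc zai ios yhu
Hunk 3: at line 1 remove [uzcc,zai] add [rwwjy] -> 5 lines: umh rsnjn rwwjy ios yhu
Hunk 4: at line 2 remove [rwwjy,ios] add [moag] -> 4 lines: umh rsnjn moag yhu
Hunk 5: at line 1 remove [rsnjn,moag] add [wto,yknlp,vrx] -> 5 lines: umh wto yknlp vrx yhu
Hunk 6: at line 1 remove [wto] add [kicq,hymra] -> 6 lines: umh kicq hymra yknlp vrx yhu
Hunk 7: at line 2 remove [yknlp] add [rzuis] -> 6 lines: umh kicq hymra rzuis vrx yhu
Final line count: 6

Answer: 6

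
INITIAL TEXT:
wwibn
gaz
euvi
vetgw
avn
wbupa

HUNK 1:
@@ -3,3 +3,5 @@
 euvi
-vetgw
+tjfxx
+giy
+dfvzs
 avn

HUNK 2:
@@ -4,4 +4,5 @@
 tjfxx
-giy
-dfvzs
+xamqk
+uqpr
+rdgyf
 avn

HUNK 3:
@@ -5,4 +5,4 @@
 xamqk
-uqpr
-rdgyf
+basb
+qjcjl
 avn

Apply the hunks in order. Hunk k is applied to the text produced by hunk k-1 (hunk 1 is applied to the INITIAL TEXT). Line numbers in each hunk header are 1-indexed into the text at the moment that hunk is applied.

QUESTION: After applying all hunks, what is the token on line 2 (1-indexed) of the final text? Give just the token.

Answer: gaz

Derivation:
Hunk 1: at line 3 remove [vetgw] add [tjfxx,giy,dfvzs] -> 8 lines: wwibn gaz euvi tjfxx giy dfvzs avn wbupa
Hunk 2: at line 4 remove [giy,dfvzs] add [xamqk,uqpr,rdgyf] -> 9 lines: wwibn gaz euvi tjfxx xamqk uqpr rdgyf avn wbupa
Hunk 3: at line 5 remove [uqpr,rdgyf] add [basb,qjcjl] -> 9 lines: wwibn gaz euvi tjfxx xamqk basb qjcjl avn wbupa
Final line 2: gaz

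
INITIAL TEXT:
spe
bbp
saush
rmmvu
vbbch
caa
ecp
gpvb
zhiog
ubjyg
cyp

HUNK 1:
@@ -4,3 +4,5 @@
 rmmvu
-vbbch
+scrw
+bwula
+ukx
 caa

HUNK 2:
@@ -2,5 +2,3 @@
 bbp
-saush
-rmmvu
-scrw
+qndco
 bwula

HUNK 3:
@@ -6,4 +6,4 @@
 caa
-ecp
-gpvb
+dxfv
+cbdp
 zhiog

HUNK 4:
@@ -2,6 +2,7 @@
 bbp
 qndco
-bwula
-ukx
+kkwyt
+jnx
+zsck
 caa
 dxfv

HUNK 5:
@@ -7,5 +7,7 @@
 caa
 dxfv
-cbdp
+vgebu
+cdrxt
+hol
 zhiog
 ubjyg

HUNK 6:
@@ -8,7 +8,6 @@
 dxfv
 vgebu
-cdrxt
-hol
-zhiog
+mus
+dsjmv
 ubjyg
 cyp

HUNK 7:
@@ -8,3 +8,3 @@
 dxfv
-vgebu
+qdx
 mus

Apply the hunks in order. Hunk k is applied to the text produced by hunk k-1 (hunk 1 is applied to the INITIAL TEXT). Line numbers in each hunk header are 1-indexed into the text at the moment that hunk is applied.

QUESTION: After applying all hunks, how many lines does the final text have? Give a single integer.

Answer: 13

Derivation:
Hunk 1: at line 4 remove [vbbch] add [scrw,bwula,ukx] -> 13 lines: spe bbp saush rmmvu scrw bwula ukx caa ecp gpvb zhiog ubjyg cyp
Hunk 2: at line 2 remove [saush,rmmvu,scrw] add [qndco] -> 11 lines: spe bbp qndco bwula ukx caa ecp gpvb zhiog ubjyg cyp
Hunk 3: at line 6 remove [ecp,gpvb] add [dxfv,cbdp] -> 11 lines: spe bbp qndco bwula ukx caa dxfv cbdp zhiog ubjyg cyp
Hunk 4: at line 2 remove [bwula,ukx] add [kkwyt,jnx,zsck] -> 12 lines: spe bbp qndco kkwyt jnx zsck caa dxfv cbdp zhiog ubjyg cyp
Hunk 5: at line 7 remove [cbdp] add [vgebu,cdrxt,hol] -> 14 lines: spe bbp qndco kkwyt jnx zsck caa dxfv vgebu cdrxt hol zhiog ubjyg cyp
Hunk 6: at line 8 remove [cdrxt,hol,zhiog] add [mus,dsjmv] -> 13 lines: spe bbp qndco kkwyt jnx zsck caa dxfv vgebu mus dsjmv ubjyg cyp
Hunk 7: at line 8 remove [vgebu] add [qdx] -> 13 lines: spe bbp qndco kkwyt jnx zsck caa dxfv qdx mus dsjmv ubjyg cyp
Final line count: 13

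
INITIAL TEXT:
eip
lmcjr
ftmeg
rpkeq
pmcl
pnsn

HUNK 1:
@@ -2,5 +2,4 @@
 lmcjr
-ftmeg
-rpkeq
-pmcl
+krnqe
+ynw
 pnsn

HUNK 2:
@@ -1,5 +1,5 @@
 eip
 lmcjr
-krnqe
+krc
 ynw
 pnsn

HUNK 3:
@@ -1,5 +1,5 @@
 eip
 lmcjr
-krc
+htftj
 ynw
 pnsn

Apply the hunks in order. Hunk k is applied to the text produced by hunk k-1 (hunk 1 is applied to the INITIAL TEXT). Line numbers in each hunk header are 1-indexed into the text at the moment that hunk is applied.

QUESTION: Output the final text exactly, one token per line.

Answer: eip
lmcjr
htftj
ynw
pnsn

Derivation:
Hunk 1: at line 2 remove [ftmeg,rpkeq,pmcl] add [krnqe,ynw] -> 5 lines: eip lmcjr krnqe ynw pnsn
Hunk 2: at line 1 remove [krnqe] add [krc] -> 5 lines: eip lmcjr krc ynw pnsn
Hunk 3: at line 1 remove [krc] add [htftj] -> 5 lines: eip lmcjr htftj ynw pnsn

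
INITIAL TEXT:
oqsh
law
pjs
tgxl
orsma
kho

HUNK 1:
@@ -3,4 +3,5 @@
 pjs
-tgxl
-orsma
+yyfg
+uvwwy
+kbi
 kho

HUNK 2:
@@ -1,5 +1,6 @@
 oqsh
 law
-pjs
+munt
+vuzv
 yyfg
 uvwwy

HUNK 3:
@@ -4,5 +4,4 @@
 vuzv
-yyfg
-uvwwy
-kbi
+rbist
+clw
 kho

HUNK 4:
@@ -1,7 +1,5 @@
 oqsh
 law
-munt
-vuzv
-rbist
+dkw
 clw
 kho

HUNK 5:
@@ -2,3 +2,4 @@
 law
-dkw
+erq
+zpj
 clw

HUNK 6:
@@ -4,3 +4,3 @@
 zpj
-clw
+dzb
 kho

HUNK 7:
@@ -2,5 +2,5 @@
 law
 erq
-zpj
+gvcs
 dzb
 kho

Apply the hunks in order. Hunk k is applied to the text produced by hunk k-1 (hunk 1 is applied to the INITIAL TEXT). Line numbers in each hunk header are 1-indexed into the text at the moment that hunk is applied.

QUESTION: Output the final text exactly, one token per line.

Answer: oqsh
law
erq
gvcs
dzb
kho

Derivation:
Hunk 1: at line 3 remove [tgxl,orsma] add [yyfg,uvwwy,kbi] -> 7 lines: oqsh law pjs yyfg uvwwy kbi kho
Hunk 2: at line 1 remove [pjs] add [munt,vuzv] -> 8 lines: oqsh law munt vuzv yyfg uvwwy kbi kho
Hunk 3: at line 4 remove [yyfg,uvwwy,kbi] add [rbist,clw] -> 7 lines: oqsh law munt vuzv rbist clw kho
Hunk 4: at line 1 remove [munt,vuzv,rbist] add [dkw] -> 5 lines: oqsh law dkw clw kho
Hunk 5: at line 2 remove [dkw] add [erq,zpj] -> 6 lines: oqsh law erq zpj clw kho
Hunk 6: at line 4 remove [clw] add [dzb] -> 6 lines: oqsh law erq zpj dzb kho
Hunk 7: at line 2 remove [zpj] add [gvcs] -> 6 lines: oqsh law erq gvcs dzb kho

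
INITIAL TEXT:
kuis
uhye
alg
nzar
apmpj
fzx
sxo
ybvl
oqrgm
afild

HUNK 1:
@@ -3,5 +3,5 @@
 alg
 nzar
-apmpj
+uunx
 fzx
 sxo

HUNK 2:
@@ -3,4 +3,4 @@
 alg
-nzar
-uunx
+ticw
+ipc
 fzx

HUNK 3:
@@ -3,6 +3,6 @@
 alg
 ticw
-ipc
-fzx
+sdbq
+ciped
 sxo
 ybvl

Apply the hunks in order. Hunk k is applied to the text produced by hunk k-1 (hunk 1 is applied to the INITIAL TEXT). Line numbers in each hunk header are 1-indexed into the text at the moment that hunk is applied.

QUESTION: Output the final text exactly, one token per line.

Hunk 1: at line 3 remove [apmpj] add [uunx] -> 10 lines: kuis uhye alg nzar uunx fzx sxo ybvl oqrgm afild
Hunk 2: at line 3 remove [nzar,uunx] add [ticw,ipc] -> 10 lines: kuis uhye alg ticw ipc fzx sxo ybvl oqrgm afild
Hunk 3: at line 3 remove [ipc,fzx] add [sdbq,ciped] -> 10 lines: kuis uhye alg ticw sdbq ciped sxo ybvl oqrgm afild

Answer: kuis
uhye
alg
ticw
sdbq
ciped
sxo
ybvl
oqrgm
afild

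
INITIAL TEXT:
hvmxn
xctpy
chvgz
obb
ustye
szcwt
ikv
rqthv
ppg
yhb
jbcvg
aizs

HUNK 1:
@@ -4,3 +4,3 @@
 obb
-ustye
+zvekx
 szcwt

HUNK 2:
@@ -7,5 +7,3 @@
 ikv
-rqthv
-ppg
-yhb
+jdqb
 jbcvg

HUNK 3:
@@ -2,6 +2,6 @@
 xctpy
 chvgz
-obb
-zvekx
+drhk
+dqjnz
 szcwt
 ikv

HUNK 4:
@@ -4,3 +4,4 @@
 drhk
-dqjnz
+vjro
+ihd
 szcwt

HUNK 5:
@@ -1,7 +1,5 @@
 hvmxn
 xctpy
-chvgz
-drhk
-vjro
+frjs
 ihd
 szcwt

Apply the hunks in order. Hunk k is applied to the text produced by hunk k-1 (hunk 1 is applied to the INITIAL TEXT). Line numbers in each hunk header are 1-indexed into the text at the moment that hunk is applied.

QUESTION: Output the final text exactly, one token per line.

Hunk 1: at line 4 remove [ustye] add [zvekx] -> 12 lines: hvmxn xctpy chvgz obb zvekx szcwt ikv rqthv ppg yhb jbcvg aizs
Hunk 2: at line 7 remove [rqthv,ppg,yhb] add [jdqb] -> 10 lines: hvmxn xctpy chvgz obb zvekx szcwt ikv jdqb jbcvg aizs
Hunk 3: at line 2 remove [obb,zvekx] add [drhk,dqjnz] -> 10 lines: hvmxn xctpy chvgz drhk dqjnz szcwt ikv jdqb jbcvg aizs
Hunk 4: at line 4 remove [dqjnz] add [vjro,ihd] -> 11 lines: hvmxn xctpy chvgz drhk vjro ihd szcwt ikv jdqb jbcvg aizs
Hunk 5: at line 1 remove [chvgz,drhk,vjro] add [frjs] -> 9 lines: hvmxn xctpy frjs ihd szcwt ikv jdqb jbcvg aizs

Answer: hvmxn
xctpy
frjs
ihd
szcwt
ikv
jdqb
jbcvg
aizs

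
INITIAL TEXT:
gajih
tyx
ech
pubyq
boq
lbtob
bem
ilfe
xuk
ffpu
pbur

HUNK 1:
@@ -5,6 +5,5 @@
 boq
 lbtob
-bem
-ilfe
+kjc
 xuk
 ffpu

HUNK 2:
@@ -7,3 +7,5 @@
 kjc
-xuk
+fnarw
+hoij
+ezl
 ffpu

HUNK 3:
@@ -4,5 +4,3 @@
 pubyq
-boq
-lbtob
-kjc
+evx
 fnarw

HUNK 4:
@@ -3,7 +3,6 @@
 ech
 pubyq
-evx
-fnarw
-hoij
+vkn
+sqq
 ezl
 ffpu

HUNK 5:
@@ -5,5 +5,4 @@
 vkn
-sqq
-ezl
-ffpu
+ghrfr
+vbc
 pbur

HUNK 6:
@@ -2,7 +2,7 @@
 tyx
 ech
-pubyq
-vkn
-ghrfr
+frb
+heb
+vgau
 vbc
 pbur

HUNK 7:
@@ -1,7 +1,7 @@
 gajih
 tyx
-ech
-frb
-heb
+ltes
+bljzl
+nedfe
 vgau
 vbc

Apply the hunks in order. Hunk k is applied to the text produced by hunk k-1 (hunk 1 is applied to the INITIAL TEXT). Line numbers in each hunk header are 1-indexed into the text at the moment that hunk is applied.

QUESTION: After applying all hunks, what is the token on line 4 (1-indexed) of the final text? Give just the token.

Answer: bljzl

Derivation:
Hunk 1: at line 5 remove [bem,ilfe] add [kjc] -> 10 lines: gajih tyx ech pubyq boq lbtob kjc xuk ffpu pbur
Hunk 2: at line 7 remove [xuk] add [fnarw,hoij,ezl] -> 12 lines: gajih tyx ech pubyq boq lbtob kjc fnarw hoij ezl ffpu pbur
Hunk 3: at line 4 remove [boq,lbtob,kjc] add [evx] -> 10 lines: gajih tyx ech pubyq evx fnarw hoij ezl ffpu pbur
Hunk 4: at line 3 remove [evx,fnarw,hoij] add [vkn,sqq] -> 9 lines: gajih tyx ech pubyq vkn sqq ezl ffpu pbur
Hunk 5: at line 5 remove [sqq,ezl,ffpu] add [ghrfr,vbc] -> 8 lines: gajih tyx ech pubyq vkn ghrfr vbc pbur
Hunk 6: at line 2 remove [pubyq,vkn,ghrfr] add [frb,heb,vgau] -> 8 lines: gajih tyx ech frb heb vgau vbc pbur
Hunk 7: at line 1 remove [ech,frb,heb] add [ltes,bljzl,nedfe] -> 8 lines: gajih tyx ltes bljzl nedfe vgau vbc pbur
Final line 4: bljzl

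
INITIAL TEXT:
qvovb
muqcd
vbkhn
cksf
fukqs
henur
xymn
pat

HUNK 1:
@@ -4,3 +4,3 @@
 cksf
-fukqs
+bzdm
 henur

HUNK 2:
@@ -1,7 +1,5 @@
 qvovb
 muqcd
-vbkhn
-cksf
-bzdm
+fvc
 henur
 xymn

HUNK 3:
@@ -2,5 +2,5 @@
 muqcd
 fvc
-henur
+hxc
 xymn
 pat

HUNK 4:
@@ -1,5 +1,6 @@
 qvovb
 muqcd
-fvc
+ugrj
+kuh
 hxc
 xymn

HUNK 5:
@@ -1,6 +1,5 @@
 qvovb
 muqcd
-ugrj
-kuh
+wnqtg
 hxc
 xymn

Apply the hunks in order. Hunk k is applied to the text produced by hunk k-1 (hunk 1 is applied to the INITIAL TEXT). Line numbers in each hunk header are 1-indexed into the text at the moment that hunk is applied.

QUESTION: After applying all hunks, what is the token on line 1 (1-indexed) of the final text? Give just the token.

Answer: qvovb

Derivation:
Hunk 1: at line 4 remove [fukqs] add [bzdm] -> 8 lines: qvovb muqcd vbkhn cksf bzdm henur xymn pat
Hunk 2: at line 1 remove [vbkhn,cksf,bzdm] add [fvc] -> 6 lines: qvovb muqcd fvc henur xymn pat
Hunk 3: at line 2 remove [henur] add [hxc] -> 6 lines: qvovb muqcd fvc hxc xymn pat
Hunk 4: at line 1 remove [fvc] add [ugrj,kuh] -> 7 lines: qvovb muqcd ugrj kuh hxc xymn pat
Hunk 5: at line 1 remove [ugrj,kuh] add [wnqtg] -> 6 lines: qvovb muqcd wnqtg hxc xymn pat
Final line 1: qvovb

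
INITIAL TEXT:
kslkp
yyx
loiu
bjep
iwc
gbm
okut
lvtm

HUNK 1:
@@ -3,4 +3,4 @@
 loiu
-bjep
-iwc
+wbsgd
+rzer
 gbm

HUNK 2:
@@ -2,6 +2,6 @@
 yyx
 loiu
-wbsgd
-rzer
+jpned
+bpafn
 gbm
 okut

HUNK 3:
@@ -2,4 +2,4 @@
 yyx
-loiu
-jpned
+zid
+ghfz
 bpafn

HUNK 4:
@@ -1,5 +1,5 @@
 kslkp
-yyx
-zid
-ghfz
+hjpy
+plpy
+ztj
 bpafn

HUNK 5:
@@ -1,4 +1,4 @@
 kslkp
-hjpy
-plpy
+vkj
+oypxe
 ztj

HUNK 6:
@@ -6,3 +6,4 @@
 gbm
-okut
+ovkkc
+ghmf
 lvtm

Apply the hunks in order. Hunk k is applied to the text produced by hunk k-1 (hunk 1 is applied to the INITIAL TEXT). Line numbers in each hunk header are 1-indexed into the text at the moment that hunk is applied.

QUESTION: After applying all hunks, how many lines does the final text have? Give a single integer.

Answer: 9

Derivation:
Hunk 1: at line 3 remove [bjep,iwc] add [wbsgd,rzer] -> 8 lines: kslkp yyx loiu wbsgd rzer gbm okut lvtm
Hunk 2: at line 2 remove [wbsgd,rzer] add [jpned,bpafn] -> 8 lines: kslkp yyx loiu jpned bpafn gbm okut lvtm
Hunk 3: at line 2 remove [loiu,jpned] add [zid,ghfz] -> 8 lines: kslkp yyx zid ghfz bpafn gbm okut lvtm
Hunk 4: at line 1 remove [yyx,zid,ghfz] add [hjpy,plpy,ztj] -> 8 lines: kslkp hjpy plpy ztj bpafn gbm okut lvtm
Hunk 5: at line 1 remove [hjpy,plpy] add [vkj,oypxe] -> 8 lines: kslkp vkj oypxe ztj bpafn gbm okut lvtm
Hunk 6: at line 6 remove [okut] add [ovkkc,ghmf] -> 9 lines: kslkp vkj oypxe ztj bpafn gbm ovkkc ghmf lvtm
Final line count: 9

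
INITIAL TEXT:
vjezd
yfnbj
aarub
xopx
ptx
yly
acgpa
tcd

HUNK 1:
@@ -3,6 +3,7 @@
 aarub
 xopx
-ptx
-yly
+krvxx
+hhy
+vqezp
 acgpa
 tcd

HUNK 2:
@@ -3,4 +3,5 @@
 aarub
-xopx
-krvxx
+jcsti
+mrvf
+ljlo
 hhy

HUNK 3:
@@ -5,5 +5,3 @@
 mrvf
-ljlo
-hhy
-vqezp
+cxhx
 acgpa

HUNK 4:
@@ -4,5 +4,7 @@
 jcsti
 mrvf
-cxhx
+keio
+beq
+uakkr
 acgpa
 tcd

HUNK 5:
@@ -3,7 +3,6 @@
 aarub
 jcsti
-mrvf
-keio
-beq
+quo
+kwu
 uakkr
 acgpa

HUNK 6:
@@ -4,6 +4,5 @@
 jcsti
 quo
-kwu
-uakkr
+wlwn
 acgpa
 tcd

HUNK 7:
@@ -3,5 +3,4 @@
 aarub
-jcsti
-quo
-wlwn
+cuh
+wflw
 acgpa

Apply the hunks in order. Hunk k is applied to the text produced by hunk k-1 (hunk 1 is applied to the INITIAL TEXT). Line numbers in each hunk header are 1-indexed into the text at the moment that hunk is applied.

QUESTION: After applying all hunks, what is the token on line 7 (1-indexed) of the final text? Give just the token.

Answer: tcd

Derivation:
Hunk 1: at line 3 remove [ptx,yly] add [krvxx,hhy,vqezp] -> 9 lines: vjezd yfnbj aarub xopx krvxx hhy vqezp acgpa tcd
Hunk 2: at line 3 remove [xopx,krvxx] add [jcsti,mrvf,ljlo] -> 10 lines: vjezd yfnbj aarub jcsti mrvf ljlo hhy vqezp acgpa tcd
Hunk 3: at line 5 remove [ljlo,hhy,vqezp] add [cxhx] -> 8 lines: vjezd yfnbj aarub jcsti mrvf cxhx acgpa tcd
Hunk 4: at line 4 remove [cxhx] add [keio,beq,uakkr] -> 10 lines: vjezd yfnbj aarub jcsti mrvf keio beq uakkr acgpa tcd
Hunk 5: at line 3 remove [mrvf,keio,beq] add [quo,kwu] -> 9 lines: vjezd yfnbj aarub jcsti quo kwu uakkr acgpa tcd
Hunk 6: at line 4 remove [kwu,uakkr] add [wlwn] -> 8 lines: vjezd yfnbj aarub jcsti quo wlwn acgpa tcd
Hunk 7: at line 3 remove [jcsti,quo,wlwn] add [cuh,wflw] -> 7 lines: vjezd yfnbj aarub cuh wflw acgpa tcd
Final line 7: tcd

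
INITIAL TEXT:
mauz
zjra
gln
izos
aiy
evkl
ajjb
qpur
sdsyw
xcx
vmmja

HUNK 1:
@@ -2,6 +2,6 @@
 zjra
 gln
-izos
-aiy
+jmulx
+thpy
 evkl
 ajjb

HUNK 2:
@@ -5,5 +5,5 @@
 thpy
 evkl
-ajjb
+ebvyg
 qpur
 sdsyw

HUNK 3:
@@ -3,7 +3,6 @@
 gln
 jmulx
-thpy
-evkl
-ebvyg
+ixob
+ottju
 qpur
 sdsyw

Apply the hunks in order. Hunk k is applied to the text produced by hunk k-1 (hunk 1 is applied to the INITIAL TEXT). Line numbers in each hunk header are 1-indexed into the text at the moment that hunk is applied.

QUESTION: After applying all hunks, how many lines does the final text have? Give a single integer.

Answer: 10

Derivation:
Hunk 1: at line 2 remove [izos,aiy] add [jmulx,thpy] -> 11 lines: mauz zjra gln jmulx thpy evkl ajjb qpur sdsyw xcx vmmja
Hunk 2: at line 5 remove [ajjb] add [ebvyg] -> 11 lines: mauz zjra gln jmulx thpy evkl ebvyg qpur sdsyw xcx vmmja
Hunk 3: at line 3 remove [thpy,evkl,ebvyg] add [ixob,ottju] -> 10 lines: mauz zjra gln jmulx ixob ottju qpur sdsyw xcx vmmja
Final line count: 10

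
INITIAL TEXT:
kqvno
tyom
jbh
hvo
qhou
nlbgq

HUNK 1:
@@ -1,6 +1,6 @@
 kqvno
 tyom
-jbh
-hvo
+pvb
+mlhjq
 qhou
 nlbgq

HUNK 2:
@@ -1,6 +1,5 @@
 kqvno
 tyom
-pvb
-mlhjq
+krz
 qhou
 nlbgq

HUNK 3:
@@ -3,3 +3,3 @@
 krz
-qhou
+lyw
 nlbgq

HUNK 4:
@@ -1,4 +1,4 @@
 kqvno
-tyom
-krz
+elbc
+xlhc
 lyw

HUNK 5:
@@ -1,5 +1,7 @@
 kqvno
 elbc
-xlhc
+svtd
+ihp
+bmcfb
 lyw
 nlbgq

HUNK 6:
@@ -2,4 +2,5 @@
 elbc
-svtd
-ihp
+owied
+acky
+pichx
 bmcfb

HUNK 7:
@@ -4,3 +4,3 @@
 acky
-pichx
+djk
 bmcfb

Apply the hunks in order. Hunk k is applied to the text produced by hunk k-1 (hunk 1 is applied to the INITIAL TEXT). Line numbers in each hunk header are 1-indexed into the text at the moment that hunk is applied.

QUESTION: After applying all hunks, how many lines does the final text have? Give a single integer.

Hunk 1: at line 1 remove [jbh,hvo] add [pvb,mlhjq] -> 6 lines: kqvno tyom pvb mlhjq qhou nlbgq
Hunk 2: at line 1 remove [pvb,mlhjq] add [krz] -> 5 lines: kqvno tyom krz qhou nlbgq
Hunk 3: at line 3 remove [qhou] add [lyw] -> 5 lines: kqvno tyom krz lyw nlbgq
Hunk 4: at line 1 remove [tyom,krz] add [elbc,xlhc] -> 5 lines: kqvno elbc xlhc lyw nlbgq
Hunk 5: at line 1 remove [xlhc] add [svtd,ihp,bmcfb] -> 7 lines: kqvno elbc svtd ihp bmcfb lyw nlbgq
Hunk 6: at line 2 remove [svtd,ihp] add [owied,acky,pichx] -> 8 lines: kqvno elbc owied acky pichx bmcfb lyw nlbgq
Hunk 7: at line 4 remove [pichx] add [djk] -> 8 lines: kqvno elbc owied acky djk bmcfb lyw nlbgq
Final line count: 8

Answer: 8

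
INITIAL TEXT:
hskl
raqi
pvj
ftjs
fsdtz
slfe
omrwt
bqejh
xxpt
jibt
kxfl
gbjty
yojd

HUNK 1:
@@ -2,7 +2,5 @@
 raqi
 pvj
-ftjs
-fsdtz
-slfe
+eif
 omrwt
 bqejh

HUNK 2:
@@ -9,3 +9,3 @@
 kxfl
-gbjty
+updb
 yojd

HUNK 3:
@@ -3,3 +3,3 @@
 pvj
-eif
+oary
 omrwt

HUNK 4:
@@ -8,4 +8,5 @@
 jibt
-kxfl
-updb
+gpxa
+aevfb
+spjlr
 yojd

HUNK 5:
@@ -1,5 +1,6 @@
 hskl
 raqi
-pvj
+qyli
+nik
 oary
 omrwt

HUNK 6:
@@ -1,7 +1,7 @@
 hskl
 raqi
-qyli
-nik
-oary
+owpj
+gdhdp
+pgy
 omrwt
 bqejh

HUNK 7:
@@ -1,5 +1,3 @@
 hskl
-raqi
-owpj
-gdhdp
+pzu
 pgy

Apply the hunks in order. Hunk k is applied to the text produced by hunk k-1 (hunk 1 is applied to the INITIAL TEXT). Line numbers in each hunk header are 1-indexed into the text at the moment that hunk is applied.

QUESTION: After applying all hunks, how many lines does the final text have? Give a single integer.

Hunk 1: at line 2 remove [ftjs,fsdtz,slfe] add [eif] -> 11 lines: hskl raqi pvj eif omrwt bqejh xxpt jibt kxfl gbjty yojd
Hunk 2: at line 9 remove [gbjty] add [updb] -> 11 lines: hskl raqi pvj eif omrwt bqejh xxpt jibt kxfl updb yojd
Hunk 3: at line 3 remove [eif] add [oary] -> 11 lines: hskl raqi pvj oary omrwt bqejh xxpt jibt kxfl updb yojd
Hunk 4: at line 8 remove [kxfl,updb] add [gpxa,aevfb,spjlr] -> 12 lines: hskl raqi pvj oary omrwt bqejh xxpt jibt gpxa aevfb spjlr yojd
Hunk 5: at line 1 remove [pvj] add [qyli,nik] -> 13 lines: hskl raqi qyli nik oary omrwt bqejh xxpt jibt gpxa aevfb spjlr yojd
Hunk 6: at line 1 remove [qyli,nik,oary] add [owpj,gdhdp,pgy] -> 13 lines: hskl raqi owpj gdhdp pgy omrwt bqejh xxpt jibt gpxa aevfb spjlr yojd
Hunk 7: at line 1 remove [raqi,owpj,gdhdp] add [pzu] -> 11 lines: hskl pzu pgy omrwt bqejh xxpt jibt gpxa aevfb spjlr yojd
Final line count: 11

Answer: 11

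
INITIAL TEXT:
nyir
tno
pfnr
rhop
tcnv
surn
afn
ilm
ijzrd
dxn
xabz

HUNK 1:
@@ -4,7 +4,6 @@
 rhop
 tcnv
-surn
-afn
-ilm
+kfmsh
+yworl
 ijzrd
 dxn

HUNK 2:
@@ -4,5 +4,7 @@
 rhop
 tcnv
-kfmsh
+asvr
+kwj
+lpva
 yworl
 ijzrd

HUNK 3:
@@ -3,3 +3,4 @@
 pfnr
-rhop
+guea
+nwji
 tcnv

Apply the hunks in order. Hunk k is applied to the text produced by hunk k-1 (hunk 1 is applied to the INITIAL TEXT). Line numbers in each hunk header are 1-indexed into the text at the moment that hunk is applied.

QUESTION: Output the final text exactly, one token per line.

Answer: nyir
tno
pfnr
guea
nwji
tcnv
asvr
kwj
lpva
yworl
ijzrd
dxn
xabz

Derivation:
Hunk 1: at line 4 remove [surn,afn,ilm] add [kfmsh,yworl] -> 10 lines: nyir tno pfnr rhop tcnv kfmsh yworl ijzrd dxn xabz
Hunk 2: at line 4 remove [kfmsh] add [asvr,kwj,lpva] -> 12 lines: nyir tno pfnr rhop tcnv asvr kwj lpva yworl ijzrd dxn xabz
Hunk 3: at line 3 remove [rhop] add [guea,nwji] -> 13 lines: nyir tno pfnr guea nwji tcnv asvr kwj lpva yworl ijzrd dxn xabz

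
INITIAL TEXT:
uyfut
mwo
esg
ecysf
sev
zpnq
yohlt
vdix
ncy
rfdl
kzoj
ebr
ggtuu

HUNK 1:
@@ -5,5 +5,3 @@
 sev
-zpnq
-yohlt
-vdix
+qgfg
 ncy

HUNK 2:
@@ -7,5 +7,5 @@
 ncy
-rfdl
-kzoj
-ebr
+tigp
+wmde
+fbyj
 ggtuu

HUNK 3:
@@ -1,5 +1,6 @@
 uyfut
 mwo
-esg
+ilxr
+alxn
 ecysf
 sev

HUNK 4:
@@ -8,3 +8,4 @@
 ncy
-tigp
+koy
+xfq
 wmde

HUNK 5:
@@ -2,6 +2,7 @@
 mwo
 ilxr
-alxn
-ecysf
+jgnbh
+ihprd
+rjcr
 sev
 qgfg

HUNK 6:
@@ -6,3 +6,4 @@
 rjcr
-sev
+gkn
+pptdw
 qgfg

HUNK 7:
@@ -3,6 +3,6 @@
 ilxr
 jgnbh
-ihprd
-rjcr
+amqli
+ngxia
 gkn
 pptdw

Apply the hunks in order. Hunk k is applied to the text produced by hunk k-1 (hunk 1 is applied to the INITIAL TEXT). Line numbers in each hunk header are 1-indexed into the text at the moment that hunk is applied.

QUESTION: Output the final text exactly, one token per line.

Hunk 1: at line 5 remove [zpnq,yohlt,vdix] add [qgfg] -> 11 lines: uyfut mwo esg ecysf sev qgfg ncy rfdl kzoj ebr ggtuu
Hunk 2: at line 7 remove [rfdl,kzoj,ebr] add [tigp,wmde,fbyj] -> 11 lines: uyfut mwo esg ecysf sev qgfg ncy tigp wmde fbyj ggtuu
Hunk 3: at line 1 remove [esg] add [ilxr,alxn] -> 12 lines: uyfut mwo ilxr alxn ecysf sev qgfg ncy tigp wmde fbyj ggtuu
Hunk 4: at line 8 remove [tigp] add [koy,xfq] -> 13 lines: uyfut mwo ilxr alxn ecysf sev qgfg ncy koy xfq wmde fbyj ggtuu
Hunk 5: at line 2 remove [alxn,ecysf] add [jgnbh,ihprd,rjcr] -> 14 lines: uyfut mwo ilxr jgnbh ihprd rjcr sev qgfg ncy koy xfq wmde fbyj ggtuu
Hunk 6: at line 6 remove [sev] add [gkn,pptdw] -> 15 lines: uyfut mwo ilxr jgnbh ihprd rjcr gkn pptdw qgfg ncy koy xfq wmde fbyj ggtuu
Hunk 7: at line 3 remove [ihprd,rjcr] add [amqli,ngxia] -> 15 lines: uyfut mwo ilxr jgnbh amqli ngxia gkn pptdw qgfg ncy koy xfq wmde fbyj ggtuu

Answer: uyfut
mwo
ilxr
jgnbh
amqli
ngxia
gkn
pptdw
qgfg
ncy
koy
xfq
wmde
fbyj
ggtuu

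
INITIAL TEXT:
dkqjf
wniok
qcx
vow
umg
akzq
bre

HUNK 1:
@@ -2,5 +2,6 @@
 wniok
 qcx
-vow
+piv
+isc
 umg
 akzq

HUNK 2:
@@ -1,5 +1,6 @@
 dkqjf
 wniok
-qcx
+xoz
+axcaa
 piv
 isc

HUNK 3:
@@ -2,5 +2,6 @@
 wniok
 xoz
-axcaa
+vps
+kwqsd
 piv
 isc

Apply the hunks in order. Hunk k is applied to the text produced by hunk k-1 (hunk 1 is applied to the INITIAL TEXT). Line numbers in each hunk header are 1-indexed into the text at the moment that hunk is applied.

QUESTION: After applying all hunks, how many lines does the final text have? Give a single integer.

Hunk 1: at line 2 remove [vow] add [piv,isc] -> 8 lines: dkqjf wniok qcx piv isc umg akzq bre
Hunk 2: at line 1 remove [qcx] add [xoz,axcaa] -> 9 lines: dkqjf wniok xoz axcaa piv isc umg akzq bre
Hunk 3: at line 2 remove [axcaa] add [vps,kwqsd] -> 10 lines: dkqjf wniok xoz vps kwqsd piv isc umg akzq bre
Final line count: 10

Answer: 10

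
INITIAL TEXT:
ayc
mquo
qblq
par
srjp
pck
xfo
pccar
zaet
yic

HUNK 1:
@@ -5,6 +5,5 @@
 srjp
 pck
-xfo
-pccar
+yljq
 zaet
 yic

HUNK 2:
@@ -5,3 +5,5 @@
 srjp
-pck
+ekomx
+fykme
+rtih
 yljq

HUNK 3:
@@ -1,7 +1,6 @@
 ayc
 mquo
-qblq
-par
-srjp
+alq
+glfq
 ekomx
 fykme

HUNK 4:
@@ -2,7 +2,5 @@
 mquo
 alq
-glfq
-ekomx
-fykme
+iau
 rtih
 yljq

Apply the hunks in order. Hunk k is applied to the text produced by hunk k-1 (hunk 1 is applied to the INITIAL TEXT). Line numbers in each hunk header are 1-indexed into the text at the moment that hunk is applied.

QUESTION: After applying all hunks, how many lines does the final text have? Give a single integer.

Answer: 8

Derivation:
Hunk 1: at line 5 remove [xfo,pccar] add [yljq] -> 9 lines: ayc mquo qblq par srjp pck yljq zaet yic
Hunk 2: at line 5 remove [pck] add [ekomx,fykme,rtih] -> 11 lines: ayc mquo qblq par srjp ekomx fykme rtih yljq zaet yic
Hunk 3: at line 1 remove [qblq,par,srjp] add [alq,glfq] -> 10 lines: ayc mquo alq glfq ekomx fykme rtih yljq zaet yic
Hunk 4: at line 2 remove [glfq,ekomx,fykme] add [iau] -> 8 lines: ayc mquo alq iau rtih yljq zaet yic
Final line count: 8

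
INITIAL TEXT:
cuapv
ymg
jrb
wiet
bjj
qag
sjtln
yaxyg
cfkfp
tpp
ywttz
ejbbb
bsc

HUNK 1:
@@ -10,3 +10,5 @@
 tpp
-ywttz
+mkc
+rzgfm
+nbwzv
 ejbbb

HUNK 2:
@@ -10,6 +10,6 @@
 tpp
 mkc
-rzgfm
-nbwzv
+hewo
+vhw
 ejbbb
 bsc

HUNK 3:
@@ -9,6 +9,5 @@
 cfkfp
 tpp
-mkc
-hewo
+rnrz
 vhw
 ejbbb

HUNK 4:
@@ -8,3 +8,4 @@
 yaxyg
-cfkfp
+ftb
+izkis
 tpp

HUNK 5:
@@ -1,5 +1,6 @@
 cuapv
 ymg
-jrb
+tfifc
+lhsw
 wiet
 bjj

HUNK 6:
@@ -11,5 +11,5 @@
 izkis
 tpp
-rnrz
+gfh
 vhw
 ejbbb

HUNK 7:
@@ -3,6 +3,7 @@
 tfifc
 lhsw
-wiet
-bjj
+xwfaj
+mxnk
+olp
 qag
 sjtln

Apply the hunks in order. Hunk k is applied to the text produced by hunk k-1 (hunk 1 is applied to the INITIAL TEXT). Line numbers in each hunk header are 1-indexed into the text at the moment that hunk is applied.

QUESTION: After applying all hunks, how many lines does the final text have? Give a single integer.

Hunk 1: at line 10 remove [ywttz] add [mkc,rzgfm,nbwzv] -> 15 lines: cuapv ymg jrb wiet bjj qag sjtln yaxyg cfkfp tpp mkc rzgfm nbwzv ejbbb bsc
Hunk 2: at line 10 remove [rzgfm,nbwzv] add [hewo,vhw] -> 15 lines: cuapv ymg jrb wiet bjj qag sjtln yaxyg cfkfp tpp mkc hewo vhw ejbbb bsc
Hunk 3: at line 9 remove [mkc,hewo] add [rnrz] -> 14 lines: cuapv ymg jrb wiet bjj qag sjtln yaxyg cfkfp tpp rnrz vhw ejbbb bsc
Hunk 4: at line 8 remove [cfkfp] add [ftb,izkis] -> 15 lines: cuapv ymg jrb wiet bjj qag sjtln yaxyg ftb izkis tpp rnrz vhw ejbbb bsc
Hunk 5: at line 1 remove [jrb] add [tfifc,lhsw] -> 16 lines: cuapv ymg tfifc lhsw wiet bjj qag sjtln yaxyg ftb izkis tpp rnrz vhw ejbbb bsc
Hunk 6: at line 11 remove [rnrz] add [gfh] -> 16 lines: cuapv ymg tfifc lhsw wiet bjj qag sjtln yaxyg ftb izkis tpp gfh vhw ejbbb bsc
Hunk 7: at line 3 remove [wiet,bjj] add [xwfaj,mxnk,olp] -> 17 lines: cuapv ymg tfifc lhsw xwfaj mxnk olp qag sjtln yaxyg ftb izkis tpp gfh vhw ejbbb bsc
Final line count: 17

Answer: 17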